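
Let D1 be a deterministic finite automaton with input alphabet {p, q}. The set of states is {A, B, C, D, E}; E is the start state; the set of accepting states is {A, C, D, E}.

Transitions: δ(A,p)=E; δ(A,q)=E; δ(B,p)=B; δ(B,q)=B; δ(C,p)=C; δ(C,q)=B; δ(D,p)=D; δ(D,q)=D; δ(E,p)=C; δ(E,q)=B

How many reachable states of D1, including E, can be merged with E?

2

Reachable states from the start: {B,C,E}. Unreachable: {A,D} — drop them.
Initial partition by acceptance: {C,E} | {B}.
Stable partition: {C,E} | {B} — 2 equivalence classes.
The equivalence class containing E is {C,E}, of size 2.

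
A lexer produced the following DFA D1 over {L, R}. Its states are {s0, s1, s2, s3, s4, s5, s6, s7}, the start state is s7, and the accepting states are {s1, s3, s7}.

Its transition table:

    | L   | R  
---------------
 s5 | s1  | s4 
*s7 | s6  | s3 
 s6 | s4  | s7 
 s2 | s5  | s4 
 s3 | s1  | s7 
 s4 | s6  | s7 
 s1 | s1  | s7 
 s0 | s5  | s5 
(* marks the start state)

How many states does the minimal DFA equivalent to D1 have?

States {s0,s2,s5} cannot be reached from the start state, so discard them.
P0 = {s1,s3,s7} | {s4,s6}.
On input L, block {s1,s3,s7} splits into {s1,s3} and {s7}.
Stable partition: {s1,s3} | {s4,s6} | {s7} — 3 equivalence classes.

3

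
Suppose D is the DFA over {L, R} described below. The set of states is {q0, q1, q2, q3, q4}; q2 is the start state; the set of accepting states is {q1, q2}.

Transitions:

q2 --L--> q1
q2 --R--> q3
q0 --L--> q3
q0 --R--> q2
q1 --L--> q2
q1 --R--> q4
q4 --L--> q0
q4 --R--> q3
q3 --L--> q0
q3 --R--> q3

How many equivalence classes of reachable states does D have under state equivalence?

3

Every state is reachable, so we keep all 5.
Start with accepting vs non-accepting: {q1,q2} | {q0,q3,q4}.
Split {q0,q3,q4} by δ(·,R) → {q3,q4} and {q0}.
No further refinement is possible. Final partition (3 blocks): {q1,q2} | {q3,q4} | {q0}.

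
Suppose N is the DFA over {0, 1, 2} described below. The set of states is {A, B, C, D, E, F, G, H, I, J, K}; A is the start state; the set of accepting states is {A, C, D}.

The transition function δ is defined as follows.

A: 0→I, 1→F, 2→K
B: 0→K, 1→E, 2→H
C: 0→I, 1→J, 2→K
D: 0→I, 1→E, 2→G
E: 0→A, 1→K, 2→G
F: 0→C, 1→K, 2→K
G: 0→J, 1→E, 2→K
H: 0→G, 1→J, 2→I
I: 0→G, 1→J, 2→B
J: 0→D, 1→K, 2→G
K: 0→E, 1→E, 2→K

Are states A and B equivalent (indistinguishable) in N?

No

All states are reachable from the start state.
Initial partition by acceptance: {A,C,D} | {B,E,F,G,H,I,J,K}.
On input 0, block {B,E,F,G,H,I,J,K} splits into {B,G,H,I,K} and {E,F,J}.
On input 0, block {B,G,H,I,K} splits into {B,H,I} and {G,K}.
Stable partition: {A,C,D} | {B,H,I} | {E,F,J} | {G,K} — 4 equivalence classes.
A and B end up in different blocks, so they are distinguishable. For instance, the string 'ε' is accepted from only A.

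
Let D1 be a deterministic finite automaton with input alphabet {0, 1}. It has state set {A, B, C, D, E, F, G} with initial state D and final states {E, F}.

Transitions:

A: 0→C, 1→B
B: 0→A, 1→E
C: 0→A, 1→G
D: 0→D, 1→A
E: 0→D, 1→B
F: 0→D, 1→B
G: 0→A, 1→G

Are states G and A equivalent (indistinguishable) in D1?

No

First remove the unreachable states {F}; 6 states remain.
P0 = {E} | {A,B,C,D,G}.
On input 1, block {A,B,C,D,G} splits into {A,C,D,G} and {B}.
Refine {A,C,D,G} on symbol 1: members go to different blocks, giving {C,D,G} and {A}.
On input 0, block {C,D,G} splits into {C,G} and {D}.
Stable partition: {E} | {C,G} | {B} | {A} | {D} — 5 equivalence classes.
G and A end up in different blocks, so they are distinguishable. For instance, the string '11' is accepted from only A.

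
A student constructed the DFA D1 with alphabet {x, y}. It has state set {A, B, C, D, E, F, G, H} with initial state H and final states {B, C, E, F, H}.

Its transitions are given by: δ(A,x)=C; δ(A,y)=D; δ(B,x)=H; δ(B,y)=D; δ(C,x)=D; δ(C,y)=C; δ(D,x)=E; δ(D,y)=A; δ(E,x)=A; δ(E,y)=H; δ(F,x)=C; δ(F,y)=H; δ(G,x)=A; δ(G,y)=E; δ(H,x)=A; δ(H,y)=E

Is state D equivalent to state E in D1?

Reachable states from the start: {A,C,D,E,H}. Unreachable: {B,F,G} — drop them.
Start with accepting vs non-accepting: {C,E,H} | {A,D}.
The partition is now stable with 2 blocks: {C,E,H} | {A,D}.
D and E end up in different blocks, so they are distinguishable. For instance, the string 'ε' is accepted from only E.

No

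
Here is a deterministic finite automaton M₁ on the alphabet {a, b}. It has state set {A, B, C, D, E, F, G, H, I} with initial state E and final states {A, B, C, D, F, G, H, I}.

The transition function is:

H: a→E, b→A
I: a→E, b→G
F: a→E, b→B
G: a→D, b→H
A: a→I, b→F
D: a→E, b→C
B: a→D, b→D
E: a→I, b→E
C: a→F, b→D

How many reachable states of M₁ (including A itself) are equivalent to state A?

Start with accepting vs non-accepting: {A,B,C,D,F,G,H,I} | {E}.
Split {A,B,C,D,F,G,H,I} by δ(·,a) → {A,B,C,G} and {D,F,H,I}.
Stable partition: {A,B,C,G} | {E} | {D,F,H,I} — 3 equivalence classes.
The equivalence class containing A is {A,B,C,G}, of size 4.

4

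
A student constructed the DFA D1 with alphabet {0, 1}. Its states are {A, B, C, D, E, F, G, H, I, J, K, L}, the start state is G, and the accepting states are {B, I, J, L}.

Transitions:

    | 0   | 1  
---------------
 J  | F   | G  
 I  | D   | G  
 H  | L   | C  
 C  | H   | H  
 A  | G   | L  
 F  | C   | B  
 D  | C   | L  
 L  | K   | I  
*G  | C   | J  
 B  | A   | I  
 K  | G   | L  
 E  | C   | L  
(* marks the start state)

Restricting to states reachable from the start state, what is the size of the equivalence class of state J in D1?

2

States {E} cannot be reached from the start state, so discard them.
Start with accepting vs non-accepting: {B,I,J,L} | {A,C,D,F,G,H,K}.
Split {B,I,J,L} by δ(·,1) → {B,L} and {I,J}.
Split {A,C,D,F,G,H,K} by δ(·,0) → {A,C,D,F,G,K} and {H}.
On input 0, block {A,C,D,F,G,K} splits into {A,D,F,G,K} and {C}.
Refine {A,D,F,G,K} on symbol 0: members go to different blocks, giving {D,F,G} and {A,K}.
On input 1, block {D,F,G} splits into {D,F} and {G}.
Stable partition: {B,L} | {D,F} | {I,J} | {H} | {C} | {A,K} | {G} — 7 equivalence classes.
State J belongs to the block {I,J}, which has 2 states.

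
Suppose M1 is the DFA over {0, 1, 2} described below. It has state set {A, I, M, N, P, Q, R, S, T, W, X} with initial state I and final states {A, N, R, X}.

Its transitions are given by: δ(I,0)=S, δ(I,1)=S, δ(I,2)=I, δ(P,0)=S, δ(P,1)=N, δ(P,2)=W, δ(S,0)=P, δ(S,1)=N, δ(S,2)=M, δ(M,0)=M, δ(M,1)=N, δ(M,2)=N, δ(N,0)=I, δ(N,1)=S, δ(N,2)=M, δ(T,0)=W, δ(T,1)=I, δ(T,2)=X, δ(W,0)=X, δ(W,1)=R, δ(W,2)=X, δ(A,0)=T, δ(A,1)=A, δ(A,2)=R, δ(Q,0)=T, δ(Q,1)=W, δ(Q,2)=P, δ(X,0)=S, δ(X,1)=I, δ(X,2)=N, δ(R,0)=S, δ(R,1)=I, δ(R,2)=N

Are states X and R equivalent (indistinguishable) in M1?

States {A,Q,T} cannot be reached from the start state, so discard them.
Initial partition by acceptance: {N,R,X} | {I,M,P,S,W}.
Split {N,R,X} by δ(·,2) → {R,X} and {N}.
Refine {I,M,P,S,W} on symbol 0: members go to different blocks, giving {I,M,P,S} and {W}.
On input 1, block {I,M,P,S} splits into {M,P,S} and {I}.
On input 2, block {M,P,S} splits into {S} and {M} and {P}.
Stable partition: {R,X} | {S} | {N} | {W} | {I} | {M} | {P} — 7 equivalence classes.
X and R lie in the same block of the stable partition, so they are equivalent — no string distinguishes them.

Yes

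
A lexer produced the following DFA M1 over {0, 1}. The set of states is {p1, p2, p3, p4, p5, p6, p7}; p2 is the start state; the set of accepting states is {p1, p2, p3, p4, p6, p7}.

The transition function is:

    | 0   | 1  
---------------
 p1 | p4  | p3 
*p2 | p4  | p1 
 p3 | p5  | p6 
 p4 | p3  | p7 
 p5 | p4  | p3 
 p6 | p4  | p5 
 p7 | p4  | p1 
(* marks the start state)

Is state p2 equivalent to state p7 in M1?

Every state is reachable, so we keep all 7.
P0 = {p1,p2,p3,p4,p6,p7} | {p5}.
On input 0, block {p1,p2,p3,p4,p6,p7} splits into {p1,p2,p4,p6,p7} and {p3}.
Refine {p1,p2,p4,p6,p7} on symbol 0: members go to different blocks, giving {p1,p2,p6,p7} and {p4}.
On input 1, block {p1,p2,p6,p7} splits into {p2,p7} and {p1} and {p6}.
Stable partition: {p2,p7} | {p5} | {p3} | {p4} | {p1} | {p6} — 6 equivalence classes.
p2 and p7 lie in the same block of the stable partition, so they are equivalent — no string distinguishes them.

Yes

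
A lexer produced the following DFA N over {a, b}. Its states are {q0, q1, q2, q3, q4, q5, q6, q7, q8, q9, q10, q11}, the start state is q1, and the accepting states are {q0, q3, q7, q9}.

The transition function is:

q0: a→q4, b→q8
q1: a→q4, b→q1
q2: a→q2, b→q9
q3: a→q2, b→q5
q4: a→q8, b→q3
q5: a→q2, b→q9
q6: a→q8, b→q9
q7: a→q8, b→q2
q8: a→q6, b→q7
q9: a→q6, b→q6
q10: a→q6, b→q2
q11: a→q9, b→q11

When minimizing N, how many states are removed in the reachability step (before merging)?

3

BFS from q1 reaches {q1, q2, q3, q4, q5, q6, q7, q8, q9}; the 3 state(s) q0, q10, q11 are never visited.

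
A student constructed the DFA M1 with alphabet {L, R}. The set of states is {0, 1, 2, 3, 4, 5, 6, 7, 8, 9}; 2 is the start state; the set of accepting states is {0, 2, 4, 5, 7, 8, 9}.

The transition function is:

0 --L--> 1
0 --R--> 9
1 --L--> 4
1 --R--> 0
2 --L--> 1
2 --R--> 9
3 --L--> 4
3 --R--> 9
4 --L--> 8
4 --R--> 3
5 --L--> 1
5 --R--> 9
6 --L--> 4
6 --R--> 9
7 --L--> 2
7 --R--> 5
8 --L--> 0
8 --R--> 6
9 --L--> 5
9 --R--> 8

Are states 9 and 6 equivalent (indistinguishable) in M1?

No

First remove the unreachable states {7}; 9 states remain.
Initial partition by acceptance: {0,2,4,5,8,9} | {1,3,6}.
Split {0,2,4,5,8,9} by δ(·,L) → {0,2,5} and {4,8,9}.
On input R, block {1,3,6} splits into {3,6} and {1}.
Split {4,8,9} by δ(·,L) → {8,9} and {4}.
On input R, block {8,9} splits into {8} and {9}.
No further refinement is possible. Final partition (6 blocks): {0,2,5} | {3,6} | {8} | {1} | {4} | {9}.
9 and 6 end up in different blocks, so they are distinguishable. For instance, the string 'ε' is accepted from only 9.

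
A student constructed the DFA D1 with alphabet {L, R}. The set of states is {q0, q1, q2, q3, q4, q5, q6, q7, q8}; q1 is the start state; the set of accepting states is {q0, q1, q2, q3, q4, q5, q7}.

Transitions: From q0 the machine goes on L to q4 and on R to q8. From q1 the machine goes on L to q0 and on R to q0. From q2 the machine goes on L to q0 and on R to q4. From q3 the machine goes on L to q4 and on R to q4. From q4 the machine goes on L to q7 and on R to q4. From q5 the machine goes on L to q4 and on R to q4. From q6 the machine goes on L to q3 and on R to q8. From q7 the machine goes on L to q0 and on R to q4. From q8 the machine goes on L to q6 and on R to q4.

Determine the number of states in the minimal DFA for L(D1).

7

First remove the unreachable states {q2,q5}; 7 states remain.
Initial partition by acceptance: {q0,q1,q3,q4,q7} | {q6,q8}.
On input R, block {q0,q1,q3,q4,q7} splits into {q1,q3,q4,q7} and {q0}.
Split {q1,q3,q4,q7} by δ(·,L) → {q1,q7} and {q3,q4}.
On input R, block {q1,q7} splits into {q1} and {q7}.
Split {q6,q8} by δ(·,L) → {q6} and {q8}.
Refine {q3,q4} on symbol L: members go to different blocks, giving {q3} and {q4}.
The partition is now stable with 7 blocks: {q1} | {q6} | {q0} | {q3} | {q7} | {q8} | {q4}.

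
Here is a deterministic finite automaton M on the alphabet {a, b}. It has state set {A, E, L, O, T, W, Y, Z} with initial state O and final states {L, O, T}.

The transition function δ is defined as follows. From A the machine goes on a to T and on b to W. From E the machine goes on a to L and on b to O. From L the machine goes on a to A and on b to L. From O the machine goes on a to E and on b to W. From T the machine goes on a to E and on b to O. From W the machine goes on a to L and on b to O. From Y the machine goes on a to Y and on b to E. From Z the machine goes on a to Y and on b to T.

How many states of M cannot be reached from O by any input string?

2

Starting at O and following transitions, the reachable set is {A, E, L, O, T, W}. That leaves Y, Z unreachable — 2 in total.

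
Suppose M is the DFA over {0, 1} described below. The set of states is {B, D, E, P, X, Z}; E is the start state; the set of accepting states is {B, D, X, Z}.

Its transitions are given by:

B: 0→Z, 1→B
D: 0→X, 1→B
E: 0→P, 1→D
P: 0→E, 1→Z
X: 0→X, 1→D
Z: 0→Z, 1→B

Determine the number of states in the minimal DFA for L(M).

Every state is reachable, so we keep all 6.
Start with accepting vs non-accepting: {B,D,X,Z} | {E,P}.
No further refinement is possible. Final partition (2 blocks): {B,D,X,Z} | {E,P}.

2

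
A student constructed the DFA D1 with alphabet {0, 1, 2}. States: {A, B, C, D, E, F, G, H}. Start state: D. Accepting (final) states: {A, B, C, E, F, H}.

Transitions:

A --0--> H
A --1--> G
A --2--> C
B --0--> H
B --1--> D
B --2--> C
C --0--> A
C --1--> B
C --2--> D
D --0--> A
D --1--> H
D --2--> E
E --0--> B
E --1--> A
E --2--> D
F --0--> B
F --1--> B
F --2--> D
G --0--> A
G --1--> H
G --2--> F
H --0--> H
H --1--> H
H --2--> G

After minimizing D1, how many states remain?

4

Every state is reachable, so we keep all 8.
Initial partition by acceptance: {A,B,C,E,F,H} | {D,G}.
Refine {A,B,C,E,F,H} on symbol 1: members go to different blocks, giving {C,E,F,H} and {A,B}.
Split {C,E,F,H} by δ(·,0) → {C,E,F} and {H}.
No further refinement is possible. Final partition (4 blocks): {C,E,F} | {D,G} | {A,B} | {H}.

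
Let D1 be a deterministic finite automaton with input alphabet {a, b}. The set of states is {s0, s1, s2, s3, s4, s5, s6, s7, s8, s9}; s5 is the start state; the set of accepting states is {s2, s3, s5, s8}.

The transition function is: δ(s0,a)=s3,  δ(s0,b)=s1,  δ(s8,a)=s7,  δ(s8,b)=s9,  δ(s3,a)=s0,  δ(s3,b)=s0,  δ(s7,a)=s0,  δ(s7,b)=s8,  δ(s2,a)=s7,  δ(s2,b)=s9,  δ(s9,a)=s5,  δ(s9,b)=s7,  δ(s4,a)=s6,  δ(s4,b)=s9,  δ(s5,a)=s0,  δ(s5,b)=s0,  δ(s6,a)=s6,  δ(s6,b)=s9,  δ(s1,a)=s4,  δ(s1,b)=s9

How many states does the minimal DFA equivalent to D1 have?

First remove the unreachable states {s2}; 9 states remain.
Initial partition by acceptance: {s3,s5,s8} | {s0,s1,s4,s6,s7,s9}.
Refine {s0,s1,s4,s6,s7,s9} on symbol a: members go to different blocks, giving {s1,s4,s6,s7} and {s0,s9}.
On input a, block {s3,s5,s8} splits into {s3,s5} and {s8}.
On input a, block {s1,s4,s6,s7} splits into {s1,s4,s6} and {s7}.
Split {s0,s9} by δ(·,b) → {s0} and {s9}.
No further refinement is possible. Final partition (6 blocks): {s3,s5} | {s1,s4,s6} | {s0} | {s8} | {s7} | {s9}.

6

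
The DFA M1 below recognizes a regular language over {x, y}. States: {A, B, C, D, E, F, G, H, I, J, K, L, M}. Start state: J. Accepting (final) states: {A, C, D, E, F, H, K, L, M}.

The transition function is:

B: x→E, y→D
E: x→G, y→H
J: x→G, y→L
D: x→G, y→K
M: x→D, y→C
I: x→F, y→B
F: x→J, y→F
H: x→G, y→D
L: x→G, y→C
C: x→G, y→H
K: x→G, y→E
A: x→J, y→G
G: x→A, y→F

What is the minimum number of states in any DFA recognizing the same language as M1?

Reachable states from the start: {A,C,D,E,F,G,H,J,K,L}. Unreachable: {B,I,M} — drop them.
Initial partition by acceptance: {A,C,D,E,F,H,K,L} | {G,J}.
Split {A,C,D,E,F,H,K,L} by δ(·,y) → {C,D,E,F,H,K,L} and {A}.
Refine {G,J} on symbol x: members go to different blocks, giving {G} and {J}.
Refine {C,D,E,F,H,K,L} on symbol x: members go to different blocks, giving {C,D,E,H,K,L} and {F}.
The partition is now stable with 5 blocks: {C,D,E,H,K,L} | {G} | {A} | {J} | {F}.

5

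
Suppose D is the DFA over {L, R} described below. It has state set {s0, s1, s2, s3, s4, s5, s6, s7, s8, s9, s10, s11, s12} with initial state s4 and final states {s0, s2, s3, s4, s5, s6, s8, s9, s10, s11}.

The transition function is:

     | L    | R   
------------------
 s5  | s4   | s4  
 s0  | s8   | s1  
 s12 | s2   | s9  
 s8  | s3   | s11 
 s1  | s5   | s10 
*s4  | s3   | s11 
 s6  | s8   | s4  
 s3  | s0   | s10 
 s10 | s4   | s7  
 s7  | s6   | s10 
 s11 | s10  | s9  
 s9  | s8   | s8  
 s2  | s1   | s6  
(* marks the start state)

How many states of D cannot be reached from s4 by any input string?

2

BFS from s4 reaches {s0, s1, s3, s4, s5, s6, s7, s8, s9, s10, s11}; the 2 state(s) s2, s12 are never visited.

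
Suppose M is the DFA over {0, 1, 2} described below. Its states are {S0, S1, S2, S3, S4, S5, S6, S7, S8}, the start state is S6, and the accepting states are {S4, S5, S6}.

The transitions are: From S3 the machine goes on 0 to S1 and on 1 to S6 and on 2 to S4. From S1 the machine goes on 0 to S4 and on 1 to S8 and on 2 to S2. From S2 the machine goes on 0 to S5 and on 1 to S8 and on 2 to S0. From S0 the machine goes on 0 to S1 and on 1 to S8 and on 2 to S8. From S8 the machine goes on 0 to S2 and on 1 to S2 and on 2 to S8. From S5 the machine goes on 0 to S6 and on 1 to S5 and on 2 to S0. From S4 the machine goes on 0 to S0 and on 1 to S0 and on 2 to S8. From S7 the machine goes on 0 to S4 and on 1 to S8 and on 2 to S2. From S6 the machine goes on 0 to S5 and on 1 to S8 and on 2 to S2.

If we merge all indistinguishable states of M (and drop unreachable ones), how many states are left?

7

First remove the unreachable states {S3,S7}; 7 states remain.
Start with accepting vs non-accepting: {S4,S5,S6} | {S0,S1,S2,S8}.
On input 0, block {S4,S5,S6} splits into {S5,S6} and {S4}.
Refine {S5,S6} on symbol 1: members go to different blocks, giving {S5} and {S6}.
Split {S0,S1,S2,S8} by δ(·,0) → {S0,S8} and {S1} and {S2}.
Split {S0,S8} by δ(·,0) → {S0} and {S8}.
The partition is now stable with 7 blocks: {S5} | {S0} | {S4} | {S6} | {S1} | {S2} | {S8}.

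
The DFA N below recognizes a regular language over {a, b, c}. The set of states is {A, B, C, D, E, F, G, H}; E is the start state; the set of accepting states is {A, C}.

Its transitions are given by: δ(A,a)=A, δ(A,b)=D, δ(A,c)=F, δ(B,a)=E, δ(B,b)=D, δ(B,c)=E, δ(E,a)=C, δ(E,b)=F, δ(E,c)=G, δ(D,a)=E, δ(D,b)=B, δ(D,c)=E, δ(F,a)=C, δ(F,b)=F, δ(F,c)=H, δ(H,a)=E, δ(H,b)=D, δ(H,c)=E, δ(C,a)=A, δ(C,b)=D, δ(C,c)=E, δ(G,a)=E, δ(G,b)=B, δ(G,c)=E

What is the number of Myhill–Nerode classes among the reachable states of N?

P0 = {A,C} | {B,D,E,F,G,H}.
Split {B,D,E,F,G,H} by δ(·,a) → {B,D,G,H} and {E,F}.
No further refinement is possible. Final partition (3 blocks): {A,C} | {B,D,G,H} | {E,F}.

3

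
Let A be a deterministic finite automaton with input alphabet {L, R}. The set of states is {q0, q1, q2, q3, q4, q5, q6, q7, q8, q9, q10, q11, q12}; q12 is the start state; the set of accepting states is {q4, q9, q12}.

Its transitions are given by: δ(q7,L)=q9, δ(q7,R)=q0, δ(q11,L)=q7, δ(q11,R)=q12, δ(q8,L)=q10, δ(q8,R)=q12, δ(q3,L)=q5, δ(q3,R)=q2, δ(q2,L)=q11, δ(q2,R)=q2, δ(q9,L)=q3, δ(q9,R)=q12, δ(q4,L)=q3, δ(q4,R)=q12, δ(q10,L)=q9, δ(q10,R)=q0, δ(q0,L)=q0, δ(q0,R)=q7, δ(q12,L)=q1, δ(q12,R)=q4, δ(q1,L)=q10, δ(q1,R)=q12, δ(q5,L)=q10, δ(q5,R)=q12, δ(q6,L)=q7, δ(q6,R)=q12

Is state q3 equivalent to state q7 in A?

First remove the unreachable states {q6,q8}; 11 states remain.
Start with accepting vs non-accepting: {q4,q9,q12} | {q0,q1,q2,q3,q5,q7,q10,q11}.
Refine {q0,q1,q2,q3,q5,q7,q10,q11} on symbol L: members go to different blocks, giving {q0,q1,q2,q3,q5,q11} and {q7,q10}.
Refine {q0,q1,q2,q3,q5,q11} on symbol L: members go to different blocks, giving {q0,q2,q3} and {q1,q5,q11}.
On input L, block {q4,q9,q12} splits into {q4,q9} and {q12}.
On input L, block {q0,q2,q3} splits into {q2,q3} and {q0}.
The partition is now stable with 6 blocks: {q4,q9} | {q2,q3} | {q7,q10} | {q1,q5,q11} | {q12} | {q0}.
q3 and q7 end up in different blocks, so they are distinguishable. For instance, the string 'L' is accepted from only q7.

No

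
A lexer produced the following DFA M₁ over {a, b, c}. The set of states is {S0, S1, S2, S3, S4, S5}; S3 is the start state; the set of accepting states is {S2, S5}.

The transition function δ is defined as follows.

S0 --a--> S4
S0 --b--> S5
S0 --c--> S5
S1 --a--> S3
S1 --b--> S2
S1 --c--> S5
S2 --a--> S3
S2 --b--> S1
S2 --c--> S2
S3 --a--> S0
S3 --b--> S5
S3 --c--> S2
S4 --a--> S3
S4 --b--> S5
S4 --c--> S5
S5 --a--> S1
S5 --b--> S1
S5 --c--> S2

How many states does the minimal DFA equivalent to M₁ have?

All states are reachable from the start state.
P0 = {S2,S5} | {S0,S1,S3,S4}.
Stable partition: {S2,S5} | {S0,S1,S3,S4} — 2 equivalence classes.

2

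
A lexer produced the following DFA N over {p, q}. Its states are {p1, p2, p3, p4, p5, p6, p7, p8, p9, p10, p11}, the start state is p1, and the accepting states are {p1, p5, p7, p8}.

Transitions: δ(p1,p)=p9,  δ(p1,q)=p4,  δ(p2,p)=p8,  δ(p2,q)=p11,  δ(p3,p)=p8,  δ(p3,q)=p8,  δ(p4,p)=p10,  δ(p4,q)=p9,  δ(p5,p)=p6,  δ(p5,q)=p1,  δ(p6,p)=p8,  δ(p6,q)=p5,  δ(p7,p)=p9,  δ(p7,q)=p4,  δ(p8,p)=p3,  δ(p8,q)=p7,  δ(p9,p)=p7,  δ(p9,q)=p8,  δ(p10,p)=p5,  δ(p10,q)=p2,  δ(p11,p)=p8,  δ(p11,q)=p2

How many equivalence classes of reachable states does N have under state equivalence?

All states are reachable from the start state.
Initial partition by acceptance: {p1,p5,p7,p8} | {p2,p3,p4,p6,p9,p10,p11}.
Refine {p1,p5,p7,p8} on symbol q: members go to different blocks, giving {p1,p7} and {p5,p8}.
Refine {p2,p3,p4,p6,p9,p10,p11} on symbol p: members go to different blocks, giving {p2,p3,p6,p10,p11} and {p4} and {p9}.
Refine {p2,p3,p6,p10,p11} on symbol q: members go to different blocks, giving {p2,p10,p11} and {p3,p6}.
The partition is now stable with 6 blocks: {p1,p7} | {p2,p10,p11} | {p5,p8} | {p4} | {p9} | {p3,p6}.

6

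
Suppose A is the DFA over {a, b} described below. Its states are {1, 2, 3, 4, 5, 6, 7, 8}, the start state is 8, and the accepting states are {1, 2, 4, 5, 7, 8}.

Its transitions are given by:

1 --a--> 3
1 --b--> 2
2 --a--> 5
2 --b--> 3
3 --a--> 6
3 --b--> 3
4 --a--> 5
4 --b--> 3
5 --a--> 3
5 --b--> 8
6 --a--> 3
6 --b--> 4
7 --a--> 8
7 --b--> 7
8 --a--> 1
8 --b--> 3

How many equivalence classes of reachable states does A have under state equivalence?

States {7} cannot be reached from the start state, so discard them.
P0 = {1,2,4,5,8} | {3,6}.
Split {1,2,4,5,8} by δ(·,a) → {2,4,8} and {1,5}.
On input b, block {3,6} splits into {3} and {6}.
Stable partition: {2,4,8} | {3} | {1,5} | {6} — 4 equivalence classes.

4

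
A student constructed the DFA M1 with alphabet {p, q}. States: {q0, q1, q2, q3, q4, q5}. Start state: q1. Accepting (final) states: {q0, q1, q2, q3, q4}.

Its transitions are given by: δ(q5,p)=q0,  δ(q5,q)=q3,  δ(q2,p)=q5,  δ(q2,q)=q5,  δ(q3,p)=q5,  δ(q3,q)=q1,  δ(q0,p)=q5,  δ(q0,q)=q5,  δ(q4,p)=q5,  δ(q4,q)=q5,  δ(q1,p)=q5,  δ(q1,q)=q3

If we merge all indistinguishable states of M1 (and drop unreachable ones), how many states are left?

3

First remove the unreachable states {q2,q4}; 4 states remain.
Start with accepting vs non-accepting: {q0,q1,q3} | {q5}.
Split {q0,q1,q3} by δ(·,q) → {q1,q3} and {q0}.
Stable partition: {q1,q3} | {q5} | {q0} — 3 equivalence classes.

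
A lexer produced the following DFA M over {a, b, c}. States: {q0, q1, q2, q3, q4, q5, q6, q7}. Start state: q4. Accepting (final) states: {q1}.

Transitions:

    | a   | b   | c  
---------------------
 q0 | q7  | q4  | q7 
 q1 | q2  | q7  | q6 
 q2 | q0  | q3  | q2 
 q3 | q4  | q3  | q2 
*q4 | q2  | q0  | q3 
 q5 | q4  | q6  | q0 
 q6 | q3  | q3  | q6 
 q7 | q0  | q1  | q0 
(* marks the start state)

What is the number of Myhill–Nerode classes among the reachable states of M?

7

First remove the unreachable states {q5}; 7 states remain.
Start with accepting vs non-accepting: {q1} | {q0,q2,q3,q4,q6,q7}.
Refine {q0,q2,q3,q4,q6,q7} on symbol b: members go to different blocks, giving {q0,q2,q3,q4,q6} and {q7}.
On input a, block {q0,q2,q3,q4,q6} splits into {q2,q3,q4,q6} and {q0}.
Split {q2,q3,q4,q6} by δ(·,a) → {q3,q4,q6} and {q2}.
Split {q3,q4,q6} by δ(·,a) → {q3,q6} and {q4}.
Split {q3,q6} by δ(·,a) → {q3} and {q6}.
Stable partition: {q1} | {q3} | {q7} | {q0} | {q2} | {q4} | {q6} — 7 equivalence classes.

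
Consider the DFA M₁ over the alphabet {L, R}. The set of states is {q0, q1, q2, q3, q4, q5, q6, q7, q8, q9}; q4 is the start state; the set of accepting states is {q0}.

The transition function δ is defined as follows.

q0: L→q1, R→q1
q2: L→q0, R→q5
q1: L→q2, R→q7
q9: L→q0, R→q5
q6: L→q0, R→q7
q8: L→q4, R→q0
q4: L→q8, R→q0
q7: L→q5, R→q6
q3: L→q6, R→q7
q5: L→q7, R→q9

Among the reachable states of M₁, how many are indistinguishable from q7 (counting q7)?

First remove the unreachable states {q3}; 9 states remain.
P0 = {q0} | {q1,q2,q4,q5,q6,q7,q8,q9}.
Refine {q1,q2,q4,q5,q6,q7,q8,q9} on symbol L: members go to different blocks, giving {q1,q4,q5,q7,q8} and {q2,q6,q9}.
Split {q1,q4,q5,q7,q8} by δ(·,L) → {q4,q5,q7,q8} and {q1}.
Refine {q4,q5,q7,q8} on symbol R: members go to different blocks, giving {q4,q8} and {q5,q7}.
Stable partition: {q0} | {q4,q8} | {q2,q6,q9} | {q1} | {q5,q7} — 5 equivalence classes.
The equivalence class containing q7 is {q5,q7}, of size 2.

2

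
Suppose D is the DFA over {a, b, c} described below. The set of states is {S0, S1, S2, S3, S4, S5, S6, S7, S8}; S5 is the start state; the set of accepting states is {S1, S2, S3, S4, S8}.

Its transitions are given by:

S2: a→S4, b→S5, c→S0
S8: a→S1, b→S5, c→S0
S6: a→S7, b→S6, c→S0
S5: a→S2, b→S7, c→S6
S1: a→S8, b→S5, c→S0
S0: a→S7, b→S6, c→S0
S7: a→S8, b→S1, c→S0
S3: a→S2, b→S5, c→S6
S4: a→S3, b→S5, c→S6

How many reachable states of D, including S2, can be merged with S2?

Every state is reachable, so we keep all 9.
Initial partition by acceptance: {S1,S2,S3,S4,S8} | {S0,S5,S6,S7}.
On input a, block {S0,S5,S6,S7} splits into {S0,S6} and {S5,S7}.
On input b, block {S5,S7} splits into {S5} and {S7}.
The partition is now stable with 4 blocks: {S1,S2,S3,S4,S8} | {S0,S6} | {S5} | {S7}.
State S2 belongs to the block {S1,S2,S3,S4,S8}, which has 5 states.

5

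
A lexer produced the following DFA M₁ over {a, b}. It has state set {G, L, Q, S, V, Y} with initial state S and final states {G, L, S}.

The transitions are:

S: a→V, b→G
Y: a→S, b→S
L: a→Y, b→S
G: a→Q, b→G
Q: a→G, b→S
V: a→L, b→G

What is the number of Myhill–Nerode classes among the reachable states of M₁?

2

All states are reachable from the start state.
P0 = {G,L,S} | {Q,V,Y}.
No further refinement is possible. Final partition (2 blocks): {G,L,S} | {Q,V,Y}.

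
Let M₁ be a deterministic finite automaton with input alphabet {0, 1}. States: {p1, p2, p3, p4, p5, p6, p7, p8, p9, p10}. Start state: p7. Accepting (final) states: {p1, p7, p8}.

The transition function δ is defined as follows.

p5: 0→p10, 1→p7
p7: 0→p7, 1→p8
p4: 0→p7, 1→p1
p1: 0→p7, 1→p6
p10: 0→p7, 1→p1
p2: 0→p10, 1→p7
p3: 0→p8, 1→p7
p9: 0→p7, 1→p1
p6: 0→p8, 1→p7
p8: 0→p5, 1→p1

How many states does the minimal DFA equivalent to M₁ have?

6

First remove the unreachable states {p2,p3,p4,p9}; 6 states remain.
Start with accepting vs non-accepting: {p1,p7,p8} | {p5,p6,p10}.
Split {p1,p7,p8} by δ(·,0) → {p1,p7} and {p8}.
Split {p1,p7} by δ(·,1) → {p1} and {p7}.
On input 0, block {p5,p6,p10} splits into {p5} and {p6} and {p10}.
The partition is now stable with 6 blocks: {p1} | {p5} | {p8} | {p7} | {p6} | {p10}.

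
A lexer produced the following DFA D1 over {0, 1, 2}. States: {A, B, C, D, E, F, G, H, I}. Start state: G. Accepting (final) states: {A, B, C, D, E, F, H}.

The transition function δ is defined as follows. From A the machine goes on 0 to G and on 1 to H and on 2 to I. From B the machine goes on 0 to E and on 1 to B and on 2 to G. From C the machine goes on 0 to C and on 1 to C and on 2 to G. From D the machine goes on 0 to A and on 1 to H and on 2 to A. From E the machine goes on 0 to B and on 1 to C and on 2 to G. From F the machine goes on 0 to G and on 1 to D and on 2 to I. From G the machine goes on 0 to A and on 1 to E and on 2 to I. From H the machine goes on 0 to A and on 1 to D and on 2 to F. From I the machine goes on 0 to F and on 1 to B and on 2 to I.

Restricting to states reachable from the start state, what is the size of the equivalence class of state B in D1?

3

Start with accepting vs non-accepting: {A,B,C,D,E,F,H} | {G,I}.
Split {A,B,C,D,E,F,H} by δ(·,0) → {B,C,D,E,H} and {A,F}.
Split {B,C,D,E,H} by δ(·,0) → {B,C,E} and {D,H}.
No further refinement is possible. Final partition (4 blocks): {B,C,E} | {G,I} | {A,F} | {D,H}.
State B belongs to the block {B,C,E}, which has 3 states.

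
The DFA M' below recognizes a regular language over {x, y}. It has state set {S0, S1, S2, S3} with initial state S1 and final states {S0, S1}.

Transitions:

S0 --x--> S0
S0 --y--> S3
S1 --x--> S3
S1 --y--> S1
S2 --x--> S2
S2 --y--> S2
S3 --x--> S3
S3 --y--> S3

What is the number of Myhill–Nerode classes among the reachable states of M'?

First remove the unreachable states {S0,S2}; 2 states remain.
Start with accepting vs non-accepting: {S1} | {S3}.
No further refinement is possible. Final partition (2 blocks): {S1} | {S3}.

2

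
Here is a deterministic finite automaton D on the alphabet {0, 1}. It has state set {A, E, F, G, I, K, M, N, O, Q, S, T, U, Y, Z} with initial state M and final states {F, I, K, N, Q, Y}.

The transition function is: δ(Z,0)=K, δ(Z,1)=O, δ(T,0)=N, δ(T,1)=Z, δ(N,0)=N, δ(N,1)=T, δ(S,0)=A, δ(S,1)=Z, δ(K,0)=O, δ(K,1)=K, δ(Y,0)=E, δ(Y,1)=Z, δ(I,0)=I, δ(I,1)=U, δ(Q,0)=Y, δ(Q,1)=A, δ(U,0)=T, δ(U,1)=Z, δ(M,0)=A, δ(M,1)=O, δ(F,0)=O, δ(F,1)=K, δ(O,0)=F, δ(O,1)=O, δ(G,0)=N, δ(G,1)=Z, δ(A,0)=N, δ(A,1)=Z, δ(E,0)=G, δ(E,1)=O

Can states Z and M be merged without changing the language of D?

States {E,G,I,Q,S,U,Y} cannot be reached from the start state, so discard them.
P0 = {F,K,N} | {A,M,O,T,Z}.
Refine {F,K,N} on symbol 0: members go to different blocks, giving {F,K} and {N}.
Refine {A,M,O,T,Z} on symbol 0: members go to different blocks, giving {O,Z} and {A,T} and {M}.
Stable partition: {F,K} | {O,Z} | {N} | {A,T} | {M} — 5 equivalence classes.
Z and M end up in different blocks, so they are distinguishable. For instance, the string '0' is accepted from only Z.

No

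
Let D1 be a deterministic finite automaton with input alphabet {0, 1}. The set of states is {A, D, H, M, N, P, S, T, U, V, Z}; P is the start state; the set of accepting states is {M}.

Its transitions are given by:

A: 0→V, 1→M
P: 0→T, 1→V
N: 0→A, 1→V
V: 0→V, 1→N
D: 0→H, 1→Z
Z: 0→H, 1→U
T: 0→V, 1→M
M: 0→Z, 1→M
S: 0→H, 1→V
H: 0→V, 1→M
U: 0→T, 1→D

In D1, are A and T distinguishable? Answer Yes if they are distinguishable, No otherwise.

No

Reachable states from the start: {A,D,H,M,N,P,T,U,V,Z}. Unreachable: {S} — drop them.
Initial partition by acceptance: {M} | {A,D,H,N,P,T,U,V,Z}.
Split {A,D,H,N,P,T,U,V,Z} by δ(·,1) → {D,N,P,U,V,Z} and {A,H,T}.
On input 0, block {D,N,P,U,V,Z} splits into {D,N,P,U,Z} and {V}.
On input 1, block {D,N,P,U,Z} splits into {D,U,Z} and {N,P}.
The partition is now stable with 5 blocks: {M} | {D,U,Z} | {A,H,T} | {V} | {N,P}.
A and T lie in the same block of the stable partition, so they are equivalent — no string distinguishes them.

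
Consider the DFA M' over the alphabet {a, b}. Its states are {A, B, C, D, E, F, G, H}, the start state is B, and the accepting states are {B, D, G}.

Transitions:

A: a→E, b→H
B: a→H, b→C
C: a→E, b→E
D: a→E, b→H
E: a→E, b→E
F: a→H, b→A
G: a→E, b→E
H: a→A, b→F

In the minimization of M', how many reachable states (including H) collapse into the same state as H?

5

Reachable states from the start: {A,B,C,E,F,H}. Unreachable: {D,G} — drop them.
Initial partition by acceptance: {B} | {A,C,E,F,H}.
Stable partition: {B} | {A,C,E,F,H} — 2 equivalence classes.
State H belongs to the block {A,C,E,F,H}, which has 5 states.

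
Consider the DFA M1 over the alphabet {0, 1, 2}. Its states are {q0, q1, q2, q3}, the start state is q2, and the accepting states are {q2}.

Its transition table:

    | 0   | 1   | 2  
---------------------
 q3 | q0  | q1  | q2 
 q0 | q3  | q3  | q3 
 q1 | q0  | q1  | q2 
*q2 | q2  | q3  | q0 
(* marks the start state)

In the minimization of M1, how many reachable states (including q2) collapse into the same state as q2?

Every state is reachable, so we keep all 4.
P0 = {q2} | {q0,q1,q3}.
On input 2, block {q0,q1,q3} splits into {q1,q3} and {q0}.
Stable partition: {q2} | {q1,q3} | {q0} — 3 equivalence classes.
State q2 belongs to the block {q2}, which has 1 states.

1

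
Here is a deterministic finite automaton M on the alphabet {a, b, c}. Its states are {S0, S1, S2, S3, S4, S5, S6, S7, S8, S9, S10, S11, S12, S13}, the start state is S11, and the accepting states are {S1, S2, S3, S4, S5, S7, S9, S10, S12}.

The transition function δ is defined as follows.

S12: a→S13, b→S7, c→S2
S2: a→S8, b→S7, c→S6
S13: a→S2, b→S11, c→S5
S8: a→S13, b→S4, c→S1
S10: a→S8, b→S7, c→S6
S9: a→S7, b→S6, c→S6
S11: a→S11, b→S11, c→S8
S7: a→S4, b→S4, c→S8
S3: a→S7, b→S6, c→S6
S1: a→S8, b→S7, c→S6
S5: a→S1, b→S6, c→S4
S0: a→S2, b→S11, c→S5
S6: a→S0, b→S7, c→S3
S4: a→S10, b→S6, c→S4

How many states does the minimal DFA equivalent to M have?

States {S9,S12} cannot be reached from the start state, so discard them.
Initial partition by acceptance: {S1,S2,S3,S4,S5,S7,S10} | {S0,S6,S8,S11,S13}.
Split {S1,S2,S3,S4,S5,S7,S10} by δ(·,a) → {S3,S4,S5,S7} and {S1,S2,S10}.
On input a, block {S3,S4,S5,S7} splits into {S3,S7} and {S4,S5}.
On input a, block {S3,S7} splits into {S3} and {S7}.
Split {S0,S6,S8,S11,S13} by δ(·,a) → {S6,S8,S11} and {S0,S13}.
On input a, block {S6,S8,S11} splits into {S6,S8} and {S11}.
Split {S6,S8} by δ(·,b) → {S6} and {S8}.
No further refinement is possible. Final partition (8 blocks): {S3} | {S6} | {S1,S2,S10} | {S4,S5} | {S7} | {S0,S13} | {S11} | {S8}.

8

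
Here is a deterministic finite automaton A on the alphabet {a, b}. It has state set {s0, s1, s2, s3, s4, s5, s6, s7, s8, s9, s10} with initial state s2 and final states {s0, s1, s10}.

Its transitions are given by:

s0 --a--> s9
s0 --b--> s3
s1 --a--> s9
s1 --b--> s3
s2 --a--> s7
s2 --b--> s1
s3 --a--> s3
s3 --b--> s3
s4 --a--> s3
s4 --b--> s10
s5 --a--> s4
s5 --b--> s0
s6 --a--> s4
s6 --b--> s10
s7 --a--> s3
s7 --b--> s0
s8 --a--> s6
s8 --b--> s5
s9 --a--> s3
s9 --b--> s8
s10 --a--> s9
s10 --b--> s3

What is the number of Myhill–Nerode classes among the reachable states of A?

6

Every state is reachable, so we keep all 11.
P0 = {s0,s1,s10} | {s2,s3,s4,s5,s6,s7,s8,s9}.
On input b, block {s2,s3,s4,s5,s6,s7,s8,s9} splits into {s2,s4,s5,s6,s7} and {s3,s8,s9}.
On input a, block {s2,s4,s5,s6,s7} splits into {s2,s5,s6} and {s4,s7}.
Refine {s3,s8,s9} on symbol a: members go to different blocks, giving {s3,s9} and {s8}.
Split {s3,s9} by δ(·,b) → {s3} and {s9}.
Stable partition: {s0,s1,s10} | {s2,s5,s6} | {s3} | {s4,s7} | {s8} | {s9} — 6 equivalence classes.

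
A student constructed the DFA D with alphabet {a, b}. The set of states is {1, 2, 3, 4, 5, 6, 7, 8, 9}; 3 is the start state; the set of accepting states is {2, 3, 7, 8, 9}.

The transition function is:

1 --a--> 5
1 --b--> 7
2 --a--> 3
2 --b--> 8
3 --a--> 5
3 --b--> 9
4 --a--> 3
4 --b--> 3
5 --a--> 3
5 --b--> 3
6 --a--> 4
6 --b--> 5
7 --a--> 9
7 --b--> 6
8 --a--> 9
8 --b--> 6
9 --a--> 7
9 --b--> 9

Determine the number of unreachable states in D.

No path from 3 leads to 1, 2, 8; the other 6 states are all reachable.

3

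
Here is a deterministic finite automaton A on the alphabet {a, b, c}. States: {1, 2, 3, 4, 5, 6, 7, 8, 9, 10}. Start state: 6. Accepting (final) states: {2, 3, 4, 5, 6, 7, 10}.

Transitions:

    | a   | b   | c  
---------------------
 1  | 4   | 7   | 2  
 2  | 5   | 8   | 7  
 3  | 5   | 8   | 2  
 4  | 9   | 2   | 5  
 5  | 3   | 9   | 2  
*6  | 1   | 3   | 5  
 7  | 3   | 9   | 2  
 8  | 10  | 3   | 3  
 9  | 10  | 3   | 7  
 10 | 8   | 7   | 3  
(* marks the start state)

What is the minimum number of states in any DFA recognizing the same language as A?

3

All states are reachable from the start state.
P0 = {2,3,4,5,6,7,10} | {1,8,9}.
Split {2,3,4,5,6,7,10} by δ(·,a) → {2,3,5,7} and {4,6,10}.
No further refinement is possible. Final partition (3 blocks): {2,3,5,7} | {1,8,9} | {4,6,10}.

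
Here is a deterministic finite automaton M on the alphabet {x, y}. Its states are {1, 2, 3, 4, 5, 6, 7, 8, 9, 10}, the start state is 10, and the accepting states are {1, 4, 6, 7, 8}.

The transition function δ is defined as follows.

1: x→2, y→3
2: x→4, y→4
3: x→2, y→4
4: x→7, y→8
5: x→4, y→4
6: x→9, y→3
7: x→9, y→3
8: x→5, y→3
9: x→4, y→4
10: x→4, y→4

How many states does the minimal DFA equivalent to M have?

4

Reachable states from the start: {2,3,4,5,7,8,9,10}. Unreachable: {1,6} — drop them.
Initial partition by acceptance: {4,7,8} | {2,3,5,9,10}.
Refine {4,7,8} on symbol x: members go to different blocks, giving {7,8} and {4}.
Refine {2,3,5,9,10} on symbol x: members go to different blocks, giving {2,5,9,10} and {3}.
The partition is now stable with 4 blocks: {7,8} | {2,5,9,10} | {4} | {3}.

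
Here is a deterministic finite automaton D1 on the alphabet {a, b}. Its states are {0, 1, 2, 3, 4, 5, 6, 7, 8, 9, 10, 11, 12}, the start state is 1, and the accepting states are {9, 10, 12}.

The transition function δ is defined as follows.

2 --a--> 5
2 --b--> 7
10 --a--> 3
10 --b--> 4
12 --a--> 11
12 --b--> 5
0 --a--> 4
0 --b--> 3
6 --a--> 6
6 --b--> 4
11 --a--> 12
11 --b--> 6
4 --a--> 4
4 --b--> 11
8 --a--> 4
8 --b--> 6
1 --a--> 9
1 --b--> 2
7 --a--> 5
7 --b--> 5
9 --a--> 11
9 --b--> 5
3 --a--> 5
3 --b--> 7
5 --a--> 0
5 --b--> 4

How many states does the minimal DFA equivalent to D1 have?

9

First remove the unreachable states {8,10}; 11 states remain.
Initial partition by acceptance: {9,12} | {0,1,2,3,4,5,6,7,11}.
Refine {0,1,2,3,4,5,6,7,11} on symbol a: members go to different blocks, giving {0,2,3,4,5,6,7} and {1,11}.
Refine {0,2,3,4,5,6,7} on symbol b: members go to different blocks, giving {0,2,3,5,6,7} and {4}.
On input a, block {0,2,3,5,6,7} splits into {2,3,5,6,7} and {0}.
On input a, block {2,3,5,6,7} splits into {2,3,6,7} and {5}.
Refine {2,3,6,7} on symbol a: members go to different blocks, giving {2,3,7} and {6}.
On input b, block {2,3,7} splits into {2,3} and {7}.
On input b, block {1,11} splits into {1} and {11}.
Stable partition: {9,12} | {2,3} | {1} | {4} | {0} | {5} | {6} | {7} | {11} — 9 equivalence classes.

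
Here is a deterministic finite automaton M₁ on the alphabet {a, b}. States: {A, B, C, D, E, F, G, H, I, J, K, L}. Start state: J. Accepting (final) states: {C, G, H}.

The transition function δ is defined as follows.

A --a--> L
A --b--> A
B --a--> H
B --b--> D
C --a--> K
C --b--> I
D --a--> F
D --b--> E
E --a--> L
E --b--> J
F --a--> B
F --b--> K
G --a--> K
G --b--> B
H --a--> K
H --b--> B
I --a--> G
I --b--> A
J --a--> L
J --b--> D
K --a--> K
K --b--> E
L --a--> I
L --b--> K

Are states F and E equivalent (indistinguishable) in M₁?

Reachable states from the start: {A,B,D,E,F,G,H,I,J,K,L}. Unreachable: {C} — drop them.
P0 = {G,H} | {A,B,D,E,F,I,J,K,L}.
On input a, block {A,B,D,E,F,I,J,K,L} splits into {A,D,E,F,J,K,L} and {B,I}.
Refine {A,D,E,F,J,K,L} on symbol a: members go to different blocks, giving {A,D,E,J,K} and {F,L}.
Split {A,D,E,J,K} by δ(·,a) → {A,D,E,J} and {K}.
No further refinement is possible. Final partition (5 blocks): {G,H} | {A,D,E,J} | {B,I} | {F,L} | {K}.
F and E end up in different blocks, so they are distinguishable. For instance, the string 'aa' is accepted from only F.

No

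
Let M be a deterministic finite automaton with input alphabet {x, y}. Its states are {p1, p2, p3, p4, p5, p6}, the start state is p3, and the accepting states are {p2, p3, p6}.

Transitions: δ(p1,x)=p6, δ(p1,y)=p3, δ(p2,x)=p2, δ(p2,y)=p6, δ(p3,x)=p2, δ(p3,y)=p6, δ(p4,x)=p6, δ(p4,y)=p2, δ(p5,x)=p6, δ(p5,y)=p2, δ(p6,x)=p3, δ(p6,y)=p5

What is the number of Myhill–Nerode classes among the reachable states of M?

3

First remove the unreachable states {p1,p4}; 4 states remain.
P0 = {p2,p3,p6} | {p5}.
Split {p2,p3,p6} by δ(·,y) → {p2,p3} and {p6}.
The partition is now stable with 3 blocks: {p2,p3} | {p5} | {p6}.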